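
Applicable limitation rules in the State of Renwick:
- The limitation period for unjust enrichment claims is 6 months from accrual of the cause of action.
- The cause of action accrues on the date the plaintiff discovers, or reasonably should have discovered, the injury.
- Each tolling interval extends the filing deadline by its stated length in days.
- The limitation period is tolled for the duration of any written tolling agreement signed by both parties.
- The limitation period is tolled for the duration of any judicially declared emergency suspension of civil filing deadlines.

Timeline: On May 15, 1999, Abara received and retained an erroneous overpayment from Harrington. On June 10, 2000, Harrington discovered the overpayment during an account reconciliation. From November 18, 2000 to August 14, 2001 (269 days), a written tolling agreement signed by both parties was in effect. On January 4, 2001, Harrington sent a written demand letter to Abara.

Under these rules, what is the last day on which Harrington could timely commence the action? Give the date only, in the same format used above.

Accrual is tied to discovery, so the period began on June 10, 2000 rather than on May 15, 1999 when the act occurred.
6 months from June 10, 2000 is December 10, 2000.
Because the written tolling agreement ran from November 18, 2000 to August 14, 2001, the deadline is extended by 269 days to September 5, 2001.
None of the other events listed affects the running of the period under the stated rules.

September 5, 2001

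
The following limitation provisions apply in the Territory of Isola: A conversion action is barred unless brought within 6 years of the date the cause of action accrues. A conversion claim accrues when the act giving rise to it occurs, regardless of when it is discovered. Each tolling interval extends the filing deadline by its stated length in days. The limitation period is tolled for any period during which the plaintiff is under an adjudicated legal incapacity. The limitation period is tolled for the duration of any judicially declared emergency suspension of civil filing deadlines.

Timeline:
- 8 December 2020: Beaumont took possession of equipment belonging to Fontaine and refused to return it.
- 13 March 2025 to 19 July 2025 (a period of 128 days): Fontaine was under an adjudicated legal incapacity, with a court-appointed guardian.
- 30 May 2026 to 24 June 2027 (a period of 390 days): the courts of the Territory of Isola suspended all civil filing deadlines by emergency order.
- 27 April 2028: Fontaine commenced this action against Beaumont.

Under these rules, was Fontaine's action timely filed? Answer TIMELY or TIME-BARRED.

TIMELY

The claim accrued on 8 December 2020, when the wrongful act occurred.
6 years from 8 December 2020 is 8 December 2026.
Because the plaintiff's legal incapacity ran from 13 March 2025 to 19 July 2025, the deadline is extended by 128 days to 15 April 2027.
The emergency suspension of filing deadlines from 30 May 2026 to 24 June 2027 tolled the period for 390 days, extending the deadline to 9 May 2028.
The 27 April 2028 filing precedes the 9 May 2028 deadline; the claim is timely.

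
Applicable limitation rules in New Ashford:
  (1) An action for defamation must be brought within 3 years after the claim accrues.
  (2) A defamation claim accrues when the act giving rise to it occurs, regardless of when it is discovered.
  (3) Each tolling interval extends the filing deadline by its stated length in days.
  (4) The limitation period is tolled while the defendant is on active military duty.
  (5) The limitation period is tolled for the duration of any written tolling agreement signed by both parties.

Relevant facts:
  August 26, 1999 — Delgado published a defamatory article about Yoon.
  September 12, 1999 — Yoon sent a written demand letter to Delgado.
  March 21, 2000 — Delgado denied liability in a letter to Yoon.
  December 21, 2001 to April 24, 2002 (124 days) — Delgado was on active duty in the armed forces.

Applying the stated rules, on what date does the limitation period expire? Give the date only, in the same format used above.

December 28, 2002

The claim accrued on August 26, 1999, when the wrongful act occurred.
The untolled deadline — 3 years after August 26, 1999 — is August 26, 2002.
The period was tolled for 124 days by the defendant's active military service (December 21, 2001 to April 24, 2002), pushing the deadline to December 28, 2002.
Nothing else in the chronology tolls or restarts the period.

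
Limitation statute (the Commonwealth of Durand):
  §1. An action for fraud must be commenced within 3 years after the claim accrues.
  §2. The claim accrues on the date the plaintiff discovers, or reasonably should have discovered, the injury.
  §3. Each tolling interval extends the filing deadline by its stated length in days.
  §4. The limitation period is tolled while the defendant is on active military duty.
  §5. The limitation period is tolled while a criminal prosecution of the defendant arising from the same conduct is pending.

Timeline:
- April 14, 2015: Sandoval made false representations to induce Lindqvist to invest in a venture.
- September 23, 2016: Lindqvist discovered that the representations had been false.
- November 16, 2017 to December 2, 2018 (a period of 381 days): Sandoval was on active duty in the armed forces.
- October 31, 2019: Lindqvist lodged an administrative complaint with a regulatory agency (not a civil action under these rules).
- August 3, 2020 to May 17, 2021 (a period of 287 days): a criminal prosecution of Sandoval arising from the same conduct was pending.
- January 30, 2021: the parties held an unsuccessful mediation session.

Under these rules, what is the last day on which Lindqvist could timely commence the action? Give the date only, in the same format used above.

Accrual is tied to discovery, so the period began on September 23, 2016 rather than on April 14, 2015 when the act occurred.
3 years from September 23, 2016 is September 23, 2019.
The defendant's active military service from November 16, 2017 to December 2, 2018 tolled the period for 381 days, extending the deadline to October 8, 2020.
The pending criminal prosecution from August 3, 2020 to May 17, 2021 tolled the period for 287 days, extending the deadline to July 22, 2021.
Nothing else in the chronology tolls or restarts the period.

July 22, 2021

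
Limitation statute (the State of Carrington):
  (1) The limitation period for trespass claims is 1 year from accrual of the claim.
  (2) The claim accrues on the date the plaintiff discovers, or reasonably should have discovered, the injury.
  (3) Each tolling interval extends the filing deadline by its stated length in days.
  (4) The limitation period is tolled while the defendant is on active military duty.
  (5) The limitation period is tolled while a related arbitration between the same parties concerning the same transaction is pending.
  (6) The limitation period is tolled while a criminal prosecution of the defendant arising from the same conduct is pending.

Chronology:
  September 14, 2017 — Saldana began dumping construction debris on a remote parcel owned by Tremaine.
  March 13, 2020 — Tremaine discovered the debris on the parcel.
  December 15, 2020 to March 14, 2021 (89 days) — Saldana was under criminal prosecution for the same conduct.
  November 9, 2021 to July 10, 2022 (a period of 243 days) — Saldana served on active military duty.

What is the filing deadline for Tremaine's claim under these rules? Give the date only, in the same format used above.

June 10, 2021

Under the discovery rule, the claim accrued on March 13, 2020, when Tremaine discovered the injury — not on the September 14, 2017 date of the underlying act.
1 year from March 13, 2020 is March 13, 2021.
The pending criminal prosecution from December 15, 2020 to March 14, 2021 tolled the period for 89 days, extending the deadline to June 10, 2021.
The defendant's active military service from November 9, 2021 to July 10, 2022 began after the period had already run on June 10, 2021, so it has no tolling effect.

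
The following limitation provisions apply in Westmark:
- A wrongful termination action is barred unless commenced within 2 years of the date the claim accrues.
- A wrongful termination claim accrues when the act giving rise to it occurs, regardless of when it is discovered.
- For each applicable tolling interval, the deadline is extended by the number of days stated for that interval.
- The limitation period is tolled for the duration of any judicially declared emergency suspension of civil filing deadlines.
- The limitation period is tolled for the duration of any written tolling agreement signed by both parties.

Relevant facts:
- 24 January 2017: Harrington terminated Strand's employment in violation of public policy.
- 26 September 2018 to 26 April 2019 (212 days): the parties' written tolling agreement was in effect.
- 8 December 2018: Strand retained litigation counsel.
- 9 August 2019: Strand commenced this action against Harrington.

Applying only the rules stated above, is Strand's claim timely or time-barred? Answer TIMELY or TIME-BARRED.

The claim accrued on 24 January 2017, the date of the act.
2 years from 24 January 2017 is 24 January 2019.
The written tolling agreement from 26 September 2018 to 26 April 2019 tolled the period for 212 days, extending the deadline to 24 August 2019.
None of the other events listed affects the running of the period under the stated rules.
Strand filed on 9 August 2019, before the 24 August 2019 deadline, so the action is timely.

TIMELY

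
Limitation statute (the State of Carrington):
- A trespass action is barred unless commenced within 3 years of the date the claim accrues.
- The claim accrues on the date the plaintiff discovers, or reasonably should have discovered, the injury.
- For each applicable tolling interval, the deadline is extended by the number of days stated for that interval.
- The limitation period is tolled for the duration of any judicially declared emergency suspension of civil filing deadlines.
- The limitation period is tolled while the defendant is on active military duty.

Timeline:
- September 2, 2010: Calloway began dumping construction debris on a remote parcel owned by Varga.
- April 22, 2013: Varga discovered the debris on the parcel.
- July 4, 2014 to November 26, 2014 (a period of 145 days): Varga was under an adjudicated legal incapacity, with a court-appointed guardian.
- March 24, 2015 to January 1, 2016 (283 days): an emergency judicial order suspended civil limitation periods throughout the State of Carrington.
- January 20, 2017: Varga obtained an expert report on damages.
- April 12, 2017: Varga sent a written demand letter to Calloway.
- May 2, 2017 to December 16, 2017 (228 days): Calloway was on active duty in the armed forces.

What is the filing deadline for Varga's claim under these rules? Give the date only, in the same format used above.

January 30, 2017

The claim did not accrue until Varga discovered the injury on April 22, 2013; the September 2, 2010 act date does not start the clock under the stated rule.
The untolled deadline — 3 years after April 22, 2013 — is April 22, 2016.
The period was tolled for 283 days by the emergency suspension of filing deadlines (March 24, 2015 to January 1, 2016), pushing the deadline to January 30, 2017.
By the time the defendant's active military service began on May 2, 2017, the limitation period had already expired on January 30, 2017; that interval cannot revive it.
Although the plaintiff's incapacity ran from July 4, 2014 to November 26, 2014, the stated rules do not make that a tolling event, so it is disregarded.
Nothing else in the chronology tolls or restarts the period.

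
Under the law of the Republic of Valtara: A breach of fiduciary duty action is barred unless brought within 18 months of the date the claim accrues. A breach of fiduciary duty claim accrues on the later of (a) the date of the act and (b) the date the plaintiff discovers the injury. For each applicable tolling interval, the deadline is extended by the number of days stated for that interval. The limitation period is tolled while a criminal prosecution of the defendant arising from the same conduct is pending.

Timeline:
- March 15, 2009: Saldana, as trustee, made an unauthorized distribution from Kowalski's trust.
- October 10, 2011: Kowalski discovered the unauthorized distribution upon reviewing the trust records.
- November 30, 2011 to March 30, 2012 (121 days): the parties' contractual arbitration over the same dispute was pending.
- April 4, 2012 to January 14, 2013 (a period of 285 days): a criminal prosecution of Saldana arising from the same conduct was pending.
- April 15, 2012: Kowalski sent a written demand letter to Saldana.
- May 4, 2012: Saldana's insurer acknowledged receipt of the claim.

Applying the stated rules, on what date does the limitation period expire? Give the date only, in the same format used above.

The claim accrued on October 10, 2011 — the later of the March 15, 2009 act and the October 10, 2011 discovery.
The untolled deadline — 18 months after October 10, 2011 — is April 10, 2013.
The period was tolled for 285 days by the pending criminal prosecution (April 4, 2012 to January 14, 2013), pushing the deadline to January 20, 2014.
No stated provision tolls the period for a pending arbitration, so the interval from November 30, 2011 to March 30, 2012 has no effect on the deadline.
Nothing else in the chronology tolls or restarts the period.

January 20, 2014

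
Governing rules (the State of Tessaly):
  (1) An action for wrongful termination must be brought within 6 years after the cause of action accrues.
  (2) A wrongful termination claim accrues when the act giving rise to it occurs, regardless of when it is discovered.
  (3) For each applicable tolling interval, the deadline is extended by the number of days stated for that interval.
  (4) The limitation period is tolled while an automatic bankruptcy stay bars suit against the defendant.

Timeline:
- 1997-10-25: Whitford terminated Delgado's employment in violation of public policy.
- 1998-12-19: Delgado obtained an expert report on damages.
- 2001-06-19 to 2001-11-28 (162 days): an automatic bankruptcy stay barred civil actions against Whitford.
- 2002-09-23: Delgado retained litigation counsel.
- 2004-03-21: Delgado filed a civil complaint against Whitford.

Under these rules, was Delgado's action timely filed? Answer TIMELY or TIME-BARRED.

TIMELY

The limitation period began to run on 1997-10-25.
The untolled deadline — 6 years after 1997-10-25 — is 2003-10-25.
The period was tolled for 162 days by the automatic bankruptcy stay (2001-06-19 to 2001-11-28), pushing the deadline to 2004-04-04.
Nothing else in the chronology tolls or restarts the period.
Delgado filed on 2004-03-21, before the 2004-04-04 deadline, so the action is timely.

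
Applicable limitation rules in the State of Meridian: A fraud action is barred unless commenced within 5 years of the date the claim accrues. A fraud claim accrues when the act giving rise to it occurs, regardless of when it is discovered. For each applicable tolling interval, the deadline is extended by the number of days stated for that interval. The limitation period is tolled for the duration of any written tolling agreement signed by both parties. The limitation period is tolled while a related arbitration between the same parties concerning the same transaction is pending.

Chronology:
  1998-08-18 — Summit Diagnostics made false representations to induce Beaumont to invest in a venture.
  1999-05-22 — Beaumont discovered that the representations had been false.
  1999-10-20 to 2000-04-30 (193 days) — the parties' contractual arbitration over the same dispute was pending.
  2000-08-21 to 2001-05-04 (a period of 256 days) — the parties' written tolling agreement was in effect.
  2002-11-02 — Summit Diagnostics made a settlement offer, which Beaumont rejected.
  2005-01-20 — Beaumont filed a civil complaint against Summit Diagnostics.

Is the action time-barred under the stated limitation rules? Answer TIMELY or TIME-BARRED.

TIME-BARRED

Because the rule ties accrual to occurrence, the claim accrued on 1998-08-18, not on the 1999-05-22 discovery date.
5 years from 1998-08-18 is 2003-08-18.
The pending related arbitration from 1999-10-20 to 2000-04-30 tolled the period for 193 days, extending the deadline to 2004-02-27.
The written tolling agreement from 2000-08-21 to 2001-05-04 tolled the period for 256 days, extending the deadline to 2004-11-09.
Nothing else in the chronology tolls or restarts the period.
Beaumont filed on 2005-01-20, after the 2004-11-09 deadline, so the action is time-barred.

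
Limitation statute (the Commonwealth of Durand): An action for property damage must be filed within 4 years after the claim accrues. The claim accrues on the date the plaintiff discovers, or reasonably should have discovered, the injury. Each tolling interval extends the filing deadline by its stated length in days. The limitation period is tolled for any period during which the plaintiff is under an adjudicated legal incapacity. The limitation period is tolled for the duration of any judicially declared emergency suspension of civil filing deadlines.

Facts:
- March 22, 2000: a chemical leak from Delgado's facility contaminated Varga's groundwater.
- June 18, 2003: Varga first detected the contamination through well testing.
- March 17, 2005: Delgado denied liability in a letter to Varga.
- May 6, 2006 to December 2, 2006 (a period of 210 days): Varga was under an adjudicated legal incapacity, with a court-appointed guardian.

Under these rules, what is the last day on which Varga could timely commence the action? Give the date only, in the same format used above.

January 14, 2008

Under the discovery rule, the claim accrued on June 18, 2003, when Varga discovered the injury — not on the March 22, 2000 date of the underlying act.
The untolled deadline — 4 years after June 18, 2003 — is June 18, 2007.
The plaintiff's legal incapacity from May 6, 2006 to December 2, 2006 tolled the period for 210 days, extending the deadline to January 14, 2008.
None of the other events listed affects the running of the period under the stated rules.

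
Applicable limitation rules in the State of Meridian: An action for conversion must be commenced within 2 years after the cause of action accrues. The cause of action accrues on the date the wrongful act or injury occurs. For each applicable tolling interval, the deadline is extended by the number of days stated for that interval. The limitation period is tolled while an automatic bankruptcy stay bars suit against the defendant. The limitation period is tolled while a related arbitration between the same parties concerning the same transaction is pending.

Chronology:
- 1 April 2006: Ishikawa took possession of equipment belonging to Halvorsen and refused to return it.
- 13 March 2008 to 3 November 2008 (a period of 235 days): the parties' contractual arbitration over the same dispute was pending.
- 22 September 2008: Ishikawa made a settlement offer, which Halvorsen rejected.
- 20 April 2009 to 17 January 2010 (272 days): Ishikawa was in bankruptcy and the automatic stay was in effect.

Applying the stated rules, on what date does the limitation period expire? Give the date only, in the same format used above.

The claim accrued on 1 April 2006, when the wrongful act occurred.
Adding the 2 years base period to 1 April 2006 gives a deadline of 1 April 2008, before any tolling.
Because the pending related arbitration ran from 13 March 2008 to 3 November 2008, the deadline is extended by 235 days to 22 November 2008.
The automatic bankruptcy stay starting 20 April 2009 came too late — the period had run on 22 November 2008 — and so does not extend the deadline.
Nothing else in the chronology tolls or restarts the period.

22 November 2008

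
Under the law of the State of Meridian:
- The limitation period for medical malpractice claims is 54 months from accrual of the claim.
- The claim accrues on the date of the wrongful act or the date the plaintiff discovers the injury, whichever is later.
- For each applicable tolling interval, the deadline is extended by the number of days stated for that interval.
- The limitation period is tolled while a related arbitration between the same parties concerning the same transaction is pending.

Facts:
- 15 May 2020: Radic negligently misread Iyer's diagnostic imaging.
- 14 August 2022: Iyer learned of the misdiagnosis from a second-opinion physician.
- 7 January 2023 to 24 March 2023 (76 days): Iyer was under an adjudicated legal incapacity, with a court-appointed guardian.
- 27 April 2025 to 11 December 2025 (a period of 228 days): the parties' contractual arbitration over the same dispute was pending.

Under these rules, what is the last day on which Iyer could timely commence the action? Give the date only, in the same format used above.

Taking the later of the act (15 May 2020) and discovery (14 August 2022), the claim accrued on 14 August 2022.
The untolled deadline — 54 months after 14 August 2022 — is 14 February 2027.
The period was tolled for 228 days by the pending related arbitration (27 April 2025 to 11 December 2025), pushing the deadline to 30 September 2027.
Although the plaintiff's incapacity ran from 7 January 2023 to 24 March 2023, the stated rules do not make that a tolling event, so it is disregarded.

30 September 2027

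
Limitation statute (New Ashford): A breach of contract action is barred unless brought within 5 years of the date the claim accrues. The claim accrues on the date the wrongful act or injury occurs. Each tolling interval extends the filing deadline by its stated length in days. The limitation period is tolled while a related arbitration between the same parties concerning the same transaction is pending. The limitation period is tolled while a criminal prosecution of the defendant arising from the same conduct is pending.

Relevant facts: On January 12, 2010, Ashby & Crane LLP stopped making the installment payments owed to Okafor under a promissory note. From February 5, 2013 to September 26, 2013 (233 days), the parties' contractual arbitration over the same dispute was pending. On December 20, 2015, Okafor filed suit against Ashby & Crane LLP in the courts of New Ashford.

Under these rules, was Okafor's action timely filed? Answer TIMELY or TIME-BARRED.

TIME-BARRED

The claim accrued on January 12, 2010, when the wrongful act occurred.
Adding the 5 years base period to January 12, 2010 gives a deadline of January 12, 2015, before any tolling.
The period was tolled for 233 days by the pending related arbitration (February 5, 2013 to September 26, 2013), pushing the deadline to September 2, 2015.
Filing on December 20, 2015 missed the September 2, 2015 deadline — the action is time-barred.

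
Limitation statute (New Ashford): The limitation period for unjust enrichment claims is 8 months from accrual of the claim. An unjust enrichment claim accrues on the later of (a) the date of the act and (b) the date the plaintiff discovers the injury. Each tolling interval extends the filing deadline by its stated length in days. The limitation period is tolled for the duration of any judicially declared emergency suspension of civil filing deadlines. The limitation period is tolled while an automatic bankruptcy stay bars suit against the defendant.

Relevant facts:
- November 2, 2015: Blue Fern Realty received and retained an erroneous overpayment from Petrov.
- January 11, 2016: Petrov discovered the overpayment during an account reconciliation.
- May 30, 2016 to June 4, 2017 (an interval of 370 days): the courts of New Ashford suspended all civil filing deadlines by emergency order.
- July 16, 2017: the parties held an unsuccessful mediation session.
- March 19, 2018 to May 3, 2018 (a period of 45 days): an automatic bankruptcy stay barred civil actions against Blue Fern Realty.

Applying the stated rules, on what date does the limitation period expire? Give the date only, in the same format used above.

Because discovery on January 11, 2016 post-dates the November 2, 2015 act, accrual under the later-of rule falls on January 11, 2016.
8 months from January 11, 2016 is September 11, 2016.
The emergency suspension of filing deadlines from May 30, 2016 to June 4, 2017 tolled the period for 370 days, extending the deadline to September 16, 2017.
The automatic bankruptcy stay from March 19, 2018 to May 3, 2018 began after the period had already run on September 16, 2017, so it has no tolling effect.
The other events in the timeline have no effect on the limitation period under the stated rules.

September 16, 2017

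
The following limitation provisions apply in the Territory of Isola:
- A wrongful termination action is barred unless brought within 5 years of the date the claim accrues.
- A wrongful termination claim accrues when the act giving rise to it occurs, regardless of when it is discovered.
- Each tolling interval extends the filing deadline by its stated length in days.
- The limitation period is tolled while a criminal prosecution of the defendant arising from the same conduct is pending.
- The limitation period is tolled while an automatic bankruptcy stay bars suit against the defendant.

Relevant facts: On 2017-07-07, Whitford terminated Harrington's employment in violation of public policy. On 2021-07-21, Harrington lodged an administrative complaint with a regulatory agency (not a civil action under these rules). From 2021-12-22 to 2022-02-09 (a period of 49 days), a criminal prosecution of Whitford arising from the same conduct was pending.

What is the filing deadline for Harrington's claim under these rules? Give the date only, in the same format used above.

2022-08-25

The claim accrued on 2017-07-07, when the wrongful act occurred.
Adding the 5 years base period to 2017-07-07 gives a deadline of 2022-07-07, before any tolling.
The period was tolled for 49 days by the pending criminal prosecution (2021-12-22 to 2022-02-09), pushing the deadline to 2022-08-25.
Nothing else in the chronology tolls or restarts the period.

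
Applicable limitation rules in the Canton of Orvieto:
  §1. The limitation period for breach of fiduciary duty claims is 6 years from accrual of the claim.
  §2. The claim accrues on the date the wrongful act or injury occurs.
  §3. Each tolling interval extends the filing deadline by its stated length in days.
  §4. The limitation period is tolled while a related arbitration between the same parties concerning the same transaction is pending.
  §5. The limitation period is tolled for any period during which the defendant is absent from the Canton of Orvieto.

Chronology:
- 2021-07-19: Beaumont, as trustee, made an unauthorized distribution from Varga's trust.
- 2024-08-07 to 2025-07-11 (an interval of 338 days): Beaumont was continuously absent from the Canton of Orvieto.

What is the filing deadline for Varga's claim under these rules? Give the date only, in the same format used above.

2028-06-21

The claim accrued on 2021-07-19, when the wrongful act occurred.
The untolled deadline — 6 years after 2021-07-19 — is 2027-07-19.
Because the defendant's absence from the jurisdiction ran from 2024-08-07 to 2025-07-11, the deadline is extended by 338 days to 2028-06-21.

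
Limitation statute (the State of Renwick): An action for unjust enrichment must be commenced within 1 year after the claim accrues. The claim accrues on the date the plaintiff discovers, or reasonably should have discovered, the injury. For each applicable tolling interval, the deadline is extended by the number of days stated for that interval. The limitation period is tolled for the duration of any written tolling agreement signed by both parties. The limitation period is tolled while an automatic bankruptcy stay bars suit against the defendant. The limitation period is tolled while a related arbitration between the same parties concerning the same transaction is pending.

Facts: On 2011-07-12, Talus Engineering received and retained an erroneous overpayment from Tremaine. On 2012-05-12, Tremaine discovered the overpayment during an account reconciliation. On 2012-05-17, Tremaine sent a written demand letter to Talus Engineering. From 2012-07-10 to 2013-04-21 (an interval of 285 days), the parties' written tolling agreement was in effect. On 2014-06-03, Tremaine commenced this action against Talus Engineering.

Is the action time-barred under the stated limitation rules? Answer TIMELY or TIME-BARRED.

Under the discovery rule, the claim accrued on 2012-05-12, when Tremaine discovered the injury — not on the 2011-07-12 date of the underlying act.
Adding the 1 year base period to 2012-05-12 gives a deadline of 2013-05-12, before any tolling.
The written tolling agreement from 2012-07-10 to 2013-04-21 tolled the period for 285 days, extending the deadline to 2014-02-21.
The other events in the timeline have no effect on the limitation period under the stated rules.
Filing on 2014-06-03 missed the 2014-02-21 deadline — the action is time-barred.

TIME-BARRED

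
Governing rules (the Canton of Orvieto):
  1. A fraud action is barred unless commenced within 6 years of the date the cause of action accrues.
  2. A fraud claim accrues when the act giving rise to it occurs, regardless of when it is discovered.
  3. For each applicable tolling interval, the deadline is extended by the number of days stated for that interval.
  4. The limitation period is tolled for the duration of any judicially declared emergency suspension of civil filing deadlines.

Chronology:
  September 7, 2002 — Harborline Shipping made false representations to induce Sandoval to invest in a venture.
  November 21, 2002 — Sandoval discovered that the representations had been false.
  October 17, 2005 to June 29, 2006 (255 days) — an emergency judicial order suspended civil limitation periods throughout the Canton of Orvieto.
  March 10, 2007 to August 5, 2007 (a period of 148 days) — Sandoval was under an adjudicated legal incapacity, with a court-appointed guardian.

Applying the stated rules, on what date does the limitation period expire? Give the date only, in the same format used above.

Accrual is governed by the date of the act, so the period began to run on September 7, 2002; the later discovery on November 21, 2002 is irrelevant under the stated rule.
6 years from September 7, 2002 is September 7, 2008.
The period was tolled for 255 days by the emergency suspension of filing deadlines (October 17, 2005 to June 29, 2006), pushing the deadline to May 20, 2009.
Although the plaintiff's incapacity ran from March 10, 2007 to August 5, 2007, the stated rules do not make that a tolling event, so it is disregarded.

May 20, 2009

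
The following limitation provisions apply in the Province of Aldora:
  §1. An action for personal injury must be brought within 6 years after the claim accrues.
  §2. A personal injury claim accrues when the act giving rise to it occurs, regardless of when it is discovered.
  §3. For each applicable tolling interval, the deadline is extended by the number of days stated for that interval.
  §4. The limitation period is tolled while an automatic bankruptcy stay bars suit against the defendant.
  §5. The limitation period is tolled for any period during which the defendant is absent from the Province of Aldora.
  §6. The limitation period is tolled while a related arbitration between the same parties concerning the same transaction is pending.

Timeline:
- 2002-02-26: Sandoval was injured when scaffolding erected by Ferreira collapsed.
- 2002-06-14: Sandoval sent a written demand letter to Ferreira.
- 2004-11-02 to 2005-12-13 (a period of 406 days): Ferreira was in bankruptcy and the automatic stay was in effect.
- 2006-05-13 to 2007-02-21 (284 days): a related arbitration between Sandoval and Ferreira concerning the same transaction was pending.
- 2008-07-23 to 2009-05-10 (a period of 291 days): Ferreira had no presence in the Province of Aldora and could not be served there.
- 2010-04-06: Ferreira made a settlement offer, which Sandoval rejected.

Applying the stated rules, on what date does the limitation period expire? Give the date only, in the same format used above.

2010-11-03

The claim accrued on 2002-02-26, the date of the act.
The untolled deadline — 6 years after 2002-02-26 — is 2008-02-26.
The automatic bankruptcy stay from 2004-11-02 to 2005-12-13 tolled the period for 406 days, extending the deadline to 2009-04-07.
Because the pending related arbitration ran from 2006-05-13 to 2007-02-21, the deadline is extended by 284 days to 2010-01-16.
The period was tolled for 291 days by the defendant's absence from the jurisdiction (2008-07-23 to 2009-05-10), pushing the deadline to 2010-11-03.
None of the other events listed affects the running of the period under the stated rules.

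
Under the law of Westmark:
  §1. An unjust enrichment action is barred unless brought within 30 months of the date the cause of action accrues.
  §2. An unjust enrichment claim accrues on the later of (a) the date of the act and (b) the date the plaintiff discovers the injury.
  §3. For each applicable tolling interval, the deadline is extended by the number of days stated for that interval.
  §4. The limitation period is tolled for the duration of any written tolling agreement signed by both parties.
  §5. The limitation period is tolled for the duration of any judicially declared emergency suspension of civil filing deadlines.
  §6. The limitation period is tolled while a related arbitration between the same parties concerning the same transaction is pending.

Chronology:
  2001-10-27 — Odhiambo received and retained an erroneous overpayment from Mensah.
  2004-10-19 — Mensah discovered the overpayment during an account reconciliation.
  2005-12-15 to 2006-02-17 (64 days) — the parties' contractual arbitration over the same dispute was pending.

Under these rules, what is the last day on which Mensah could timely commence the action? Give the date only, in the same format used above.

Because discovery on 2004-10-19 post-dates the 2001-10-27 act, accrual under the later-of rule falls on 2004-10-19.
Adding the 30 months base period to 2004-10-19 gives a deadline of 2007-04-19, before any tolling.
Because the pending related arbitration ran from 2005-12-15 to 2006-02-17, the deadline is extended by 64 days to 2007-06-22.

2007-06-22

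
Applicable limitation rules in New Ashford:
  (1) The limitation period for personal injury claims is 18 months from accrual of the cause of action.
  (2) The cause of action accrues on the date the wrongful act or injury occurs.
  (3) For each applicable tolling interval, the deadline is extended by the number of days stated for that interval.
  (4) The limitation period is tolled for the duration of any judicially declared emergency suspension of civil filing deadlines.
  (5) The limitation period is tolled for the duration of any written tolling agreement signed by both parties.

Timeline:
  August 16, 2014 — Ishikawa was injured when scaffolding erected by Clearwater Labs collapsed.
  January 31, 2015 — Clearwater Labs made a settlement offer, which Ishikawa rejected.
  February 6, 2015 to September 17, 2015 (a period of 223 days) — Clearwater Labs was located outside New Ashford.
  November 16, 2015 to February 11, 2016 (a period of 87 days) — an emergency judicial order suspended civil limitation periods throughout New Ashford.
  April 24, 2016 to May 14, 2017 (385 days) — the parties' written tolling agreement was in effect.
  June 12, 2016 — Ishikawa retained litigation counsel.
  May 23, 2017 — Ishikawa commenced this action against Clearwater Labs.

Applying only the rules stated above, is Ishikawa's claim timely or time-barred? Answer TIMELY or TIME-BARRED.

TIMELY

The claim accrued on August 16, 2014, when the wrongful act occurred.
The untolled deadline — 18 months after August 16, 2014 — is February 16, 2016.
Because the emergency suspension of filing deadlines ran from November 16, 2015 to February 11, 2016, the deadline is extended by 87 days to May 13, 2016.
The written tolling agreement from April 24, 2016 to May 14, 2017 tolled the period for 385 days, extending the deadline to June 2, 2017.
The defendant's absence from the jurisdiction from February 6, 2015 to September 17, 2015 does not toll the period, because no stated rule makes the defendant's absence a tolling event.
The other events in the timeline have no effect on the limitation period under the stated rules.
The May 23, 2017 filing precedes the June 2, 2017 deadline; the claim is timely.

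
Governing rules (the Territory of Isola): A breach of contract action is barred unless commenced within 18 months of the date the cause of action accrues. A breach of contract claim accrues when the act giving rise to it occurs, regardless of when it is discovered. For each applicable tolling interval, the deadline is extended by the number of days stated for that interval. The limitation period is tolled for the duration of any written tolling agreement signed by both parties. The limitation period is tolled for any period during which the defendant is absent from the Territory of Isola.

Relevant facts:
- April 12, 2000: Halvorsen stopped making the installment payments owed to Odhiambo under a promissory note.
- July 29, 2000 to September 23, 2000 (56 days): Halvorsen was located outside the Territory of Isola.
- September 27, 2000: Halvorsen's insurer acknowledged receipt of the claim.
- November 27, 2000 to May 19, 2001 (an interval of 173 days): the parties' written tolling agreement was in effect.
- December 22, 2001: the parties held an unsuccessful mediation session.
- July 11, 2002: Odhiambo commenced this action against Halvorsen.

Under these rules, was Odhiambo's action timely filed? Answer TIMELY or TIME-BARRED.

The claim accrued on April 12, 2000, when the wrongful act occurred.
18 months from April 12, 2000 is October 12, 2001.
The period was tolled for 56 days by the defendant's absence from the jurisdiction (July 29, 2000 to September 23, 2000), pushing the deadline to December 7, 2001.
The period was tolled for 173 days by the written tolling agreement (November 27, 2000 to May 19, 2001), pushing the deadline to May 29, 2002.
None of the other events listed affects the running of the period under the stated rules.
Odhiambo filed on July 11, 2002, after the May 29, 2002 deadline, so the action is time-barred.

TIME-BARRED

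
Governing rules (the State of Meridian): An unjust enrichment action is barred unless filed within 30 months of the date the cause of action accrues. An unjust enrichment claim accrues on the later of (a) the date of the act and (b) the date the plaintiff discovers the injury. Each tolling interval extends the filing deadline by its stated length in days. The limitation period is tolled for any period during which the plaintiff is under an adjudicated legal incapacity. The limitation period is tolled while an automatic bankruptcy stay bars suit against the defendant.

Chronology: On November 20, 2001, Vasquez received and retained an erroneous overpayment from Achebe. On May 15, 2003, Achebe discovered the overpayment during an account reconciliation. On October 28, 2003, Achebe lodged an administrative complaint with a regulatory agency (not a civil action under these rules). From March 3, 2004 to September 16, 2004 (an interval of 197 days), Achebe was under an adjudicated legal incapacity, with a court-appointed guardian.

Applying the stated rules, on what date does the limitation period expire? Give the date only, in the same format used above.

May 31, 2006

Taking the later of the act (November 20, 2001) and discovery (May 15, 2003), the claim accrued on May 15, 2003.
The untolled deadline — 30 months after May 15, 2003 — is November 15, 2005.
The period was tolled for 197 days by the plaintiff's legal incapacity (March 3, 2004 to September 16, 2004), pushing the deadline to May 31, 2006.
None of the other events listed affects the running of the period under the stated rules.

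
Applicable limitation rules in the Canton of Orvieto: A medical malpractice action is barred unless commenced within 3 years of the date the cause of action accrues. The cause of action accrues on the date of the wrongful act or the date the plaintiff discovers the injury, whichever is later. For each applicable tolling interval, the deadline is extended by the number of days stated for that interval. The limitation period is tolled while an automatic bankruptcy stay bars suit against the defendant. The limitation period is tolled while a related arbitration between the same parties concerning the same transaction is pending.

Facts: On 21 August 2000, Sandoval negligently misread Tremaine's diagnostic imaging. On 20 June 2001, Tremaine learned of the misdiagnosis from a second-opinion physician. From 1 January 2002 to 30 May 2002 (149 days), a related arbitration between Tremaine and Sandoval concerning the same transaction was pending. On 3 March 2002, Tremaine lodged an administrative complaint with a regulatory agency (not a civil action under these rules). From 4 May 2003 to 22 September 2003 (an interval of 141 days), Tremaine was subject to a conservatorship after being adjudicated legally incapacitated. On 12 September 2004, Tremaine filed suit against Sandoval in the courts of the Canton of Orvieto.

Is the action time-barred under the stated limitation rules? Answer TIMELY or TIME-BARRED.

Because discovery on 20 June 2001 post-dates the 21 August 2000 act, accrual under the later-of rule falls on 20 June 2001.
The untolled deadline — 3 years after 20 June 2001 — is 20 June 2004.
The period was tolled for 149 days by the pending related arbitration (1 January 2002 to 30 May 2002), pushing the deadline to 16 November 2004.
No stated provision tolls the period for the plaintiff's incapacity, so the interval from 4 May 2003 to 22 September 2003 has no effect on the deadline.
None of the other events listed affects the running of the period under the stated rules.
Tremaine filed on 12 September 2004, before the 16 November 2004 deadline, so the action is timely.

TIMELY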